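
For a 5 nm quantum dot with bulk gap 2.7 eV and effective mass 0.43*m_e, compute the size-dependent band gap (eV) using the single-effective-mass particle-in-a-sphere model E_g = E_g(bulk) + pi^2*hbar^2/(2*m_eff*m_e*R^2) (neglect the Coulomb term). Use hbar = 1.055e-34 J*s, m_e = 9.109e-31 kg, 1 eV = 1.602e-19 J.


Radius R = 5/2 nm = 2.5e-09 m
Confinement energy dE = pi^2 * hbar^2 / (2 * m_eff * m_e * R^2)
dE = pi^2 * (1.055e-34)^2 / (2 * 0.43 * 9.109e-31 * (2.5e-09)^2) J, divided by 1.602e-19 J/eV
dE = 0.1401 eV
Total band gap = E_g(bulk) + dE = 2.7 + 0.1401 = 2.8401 eV

2.8401


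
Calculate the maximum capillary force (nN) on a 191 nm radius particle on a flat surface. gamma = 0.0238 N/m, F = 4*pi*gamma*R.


Convert radius: R = 191 nm = 1.91e-07 m
F = 4 * pi * gamma * R
F = 4 * pi * 0.0238 * 1.91e-07
F = 5.71242e-08 N = 57.1242 nN

57.1242


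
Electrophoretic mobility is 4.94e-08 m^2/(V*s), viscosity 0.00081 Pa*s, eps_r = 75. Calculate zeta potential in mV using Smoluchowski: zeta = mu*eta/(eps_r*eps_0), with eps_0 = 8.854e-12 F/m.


Smoluchowski equation: zeta = mu * eta / (eps_r * eps_0)
zeta = 4.94e-08 * 0.00081 / (75 * 8.854e-12)
zeta = 0.060258 V = 60.26 mV

60.26


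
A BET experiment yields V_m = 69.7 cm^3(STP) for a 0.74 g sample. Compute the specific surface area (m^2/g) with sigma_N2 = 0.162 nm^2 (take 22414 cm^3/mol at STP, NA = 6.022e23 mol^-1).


Number of moles in monolayer = V_m / 22414 = 69.7 / 22414 = 0.00310966
Number of molecules = moles * NA = 0.00310966 * 6.022e23
SA = molecules * sigma / mass
SA = (69.7 / 22414) * 6.022e23 * 0.162e-18 / 0.74
SA = 410.0 m^2/g

410.0


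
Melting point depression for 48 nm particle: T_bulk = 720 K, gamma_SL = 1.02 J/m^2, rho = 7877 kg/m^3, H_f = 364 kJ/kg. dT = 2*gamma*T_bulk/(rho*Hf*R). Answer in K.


Radius R = 48/2 = 24 nm = 2.4e-08 m
Convert H_f = 364 kJ/kg = 364000 J/kg
dT = 2 * gamma_SL * T_bulk / (rho * H_f * R)
dT = 2 * 1.02 * 720 / (7877 * 364000 * 2.4e-08)
dT = 21.3 K

21.3


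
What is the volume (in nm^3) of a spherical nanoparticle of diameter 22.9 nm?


Radius r = 22.9/2 = 11.45 nm
Volume V = (4/3) * pi * r^3
V = (4/3) * pi * (11.45)^3
V = 6287.89 nm^3

6287.89


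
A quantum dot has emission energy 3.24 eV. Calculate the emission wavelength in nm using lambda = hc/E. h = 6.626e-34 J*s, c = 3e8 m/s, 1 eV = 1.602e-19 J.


Convert energy: E = 3.24 eV = 3.24 * 1.602e-19 = 5.19048e-19 J
lambda = h*c / E = 6.626e-34 * 3e8 / 5.19048e-19
lambda = 3.8297e-07 m = 383.0 nm

383.0


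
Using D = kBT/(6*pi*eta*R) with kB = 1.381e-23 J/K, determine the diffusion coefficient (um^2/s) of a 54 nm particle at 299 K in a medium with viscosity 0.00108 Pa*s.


Radius R = 54/2 = 27 nm = 2.7e-08 m
D = kB*T / (6*pi*eta*R)
D = 1.381e-23 * 299 / (6 * pi * 0.00108 * 2.7e-08)
D = 7.51236e-12 m^2/s = 7.512 um^2/s

7.512


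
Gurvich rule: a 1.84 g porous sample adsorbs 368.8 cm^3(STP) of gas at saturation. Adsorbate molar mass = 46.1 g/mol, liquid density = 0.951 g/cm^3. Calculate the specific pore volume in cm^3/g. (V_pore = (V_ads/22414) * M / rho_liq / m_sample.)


Moles adsorbed n = V_ads / 22414 = 368.8 / 22414 = 1.645400e-02 mol
Liquid volume V_liq = n * M / rho_liq = 1.645400e-02 * 46.1 / 0.951 = 0.79761 cm^3
Specific pore volume V_pore = V_liq / m_sample = 0.79761 / 1.84
V_pore = 0.4335 cm^3/g

0.4335


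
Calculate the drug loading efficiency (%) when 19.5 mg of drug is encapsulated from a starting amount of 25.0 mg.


Drug loading efficiency = (drug loaded / drug initial) * 100
DLE = 19.5 / 25.0 * 100
DLE = 0.78 * 100
DLE = 78.0%

78.0


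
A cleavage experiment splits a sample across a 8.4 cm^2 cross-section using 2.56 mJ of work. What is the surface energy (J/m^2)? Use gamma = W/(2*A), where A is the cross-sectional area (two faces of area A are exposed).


Convert: A = 8.4 cm^2 = 0.00084 m^2, W = 2.56 mJ = 0.00256 J
Cleaving exposes two faces of area A, so total new surface = 2*A and gamma = W / (2*A)
gamma = 0.00256 / (2 * 0.00084)
gamma = 1.524 J/m^2

1.524


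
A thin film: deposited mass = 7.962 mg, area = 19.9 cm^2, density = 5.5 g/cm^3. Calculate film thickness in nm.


Convert: m = 7.962 mg = 7.9620e-06 kg, A = 19.9 cm^2 = 1.9900e-03 m^2, rho = 5.5 g/cm^3 = 5500 kg/m^3
t = m / (A * rho)
t = 7.9620e-06 / (1.9900e-03 * 5500)
t = 7.2746e-07 m = 727.5 nm

727.5


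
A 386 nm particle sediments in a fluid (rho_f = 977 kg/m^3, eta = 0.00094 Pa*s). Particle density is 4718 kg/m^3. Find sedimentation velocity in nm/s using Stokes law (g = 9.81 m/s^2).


Radius R = 386/2 nm = 1.93e-07 m
Density difference = 4718 - 977 = 3741 kg/m^3
v = 2 * R^2 * (rho_p - rho_f) * g / (9 * eta)
v = 2 * (1.93e-07)^2 * 3741 * 9.81 / (9 * 0.00094)
v = 3.2317e-07 m/s = 323.1699 nm/s

323.1699


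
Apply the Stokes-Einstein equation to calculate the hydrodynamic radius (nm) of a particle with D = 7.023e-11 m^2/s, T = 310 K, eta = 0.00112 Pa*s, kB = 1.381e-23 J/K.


Stokes-Einstein: R = kB*T / (6*pi*eta*D)
R = 1.381e-23 * 310 / (6 * pi * 0.00112 * 7.023e-11)
R = 2.88744e-09 m = 2.89 nm

2.89


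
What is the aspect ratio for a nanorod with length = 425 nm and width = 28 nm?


Aspect ratio AR = length / diameter
AR = 425 / 28
AR = 15.18

15.18


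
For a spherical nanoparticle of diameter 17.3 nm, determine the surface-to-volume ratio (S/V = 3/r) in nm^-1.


Radius r = 17.3/2 = 8.65 nm
S/V = 3 / r = 3 / 8.65
S/V = 0.3468 nm^-1

0.3468


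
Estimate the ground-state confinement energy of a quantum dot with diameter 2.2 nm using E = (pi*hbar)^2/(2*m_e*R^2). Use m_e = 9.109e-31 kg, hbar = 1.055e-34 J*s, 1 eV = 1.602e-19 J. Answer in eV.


Radius R = 2.2/2 = 1.1 nm = 1.1e-09 m
E = (pi * 1.055e-34)^2 / (2 * 9.109e-31 * (1.1e-09)^2)
E(J) = 4.98332e-20
E = E(J) / 1.602e-19 = 0.3111 eV

0.3111


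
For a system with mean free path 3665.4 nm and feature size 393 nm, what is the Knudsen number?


Knudsen number Kn = lambda / L
Kn = 3665.4 / 393
Kn = 9.3267

9.3267


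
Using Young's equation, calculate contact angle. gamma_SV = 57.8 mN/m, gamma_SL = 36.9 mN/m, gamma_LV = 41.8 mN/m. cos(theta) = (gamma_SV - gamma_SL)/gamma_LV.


cos(theta) = (gamma_SV - gamma_SL) / gamma_LV
cos(theta) = (57.8 - 36.9) / 41.8
cos(theta) = 0.5
theta = arccos(0.5) = 60.0 degrees

60.0


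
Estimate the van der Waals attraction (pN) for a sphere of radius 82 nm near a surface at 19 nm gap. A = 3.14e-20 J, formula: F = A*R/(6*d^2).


Convert to SI: R = 82 nm = 8.2e-08 m, d = 19 nm = 1.9e-08 m
F = A * R / (6 * d^2)
F = 3.14e-20 * 8.2e-08 / (6 * (1.9e-08)^2)
F = 1.18873e-12 N = 1.189 pN

1.189


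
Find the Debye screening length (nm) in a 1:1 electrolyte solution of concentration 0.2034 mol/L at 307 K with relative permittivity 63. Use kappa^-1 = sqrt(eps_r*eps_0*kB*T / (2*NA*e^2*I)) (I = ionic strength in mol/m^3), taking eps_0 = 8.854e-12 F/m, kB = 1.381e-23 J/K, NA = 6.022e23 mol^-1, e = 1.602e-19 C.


Ionic strength I = 0.2034 * 1^2 * 1000 = 203.4 mol/m^3
kappa^-1 = sqrt(63 * 8.854e-12 * 1.381e-23 * 307 / (2 * 6.022e23 * (1.602e-19)^2 * 203.4))
kappa^-1 = 0.613 nm

0.613


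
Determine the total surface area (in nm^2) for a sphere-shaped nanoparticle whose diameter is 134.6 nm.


Radius r = 134.6/2 = 67.3 nm
Surface area SA = 4 * pi * r^2
SA = 4 * pi * (67.3)^2
SA = 56916.74 nm^2

56916.74


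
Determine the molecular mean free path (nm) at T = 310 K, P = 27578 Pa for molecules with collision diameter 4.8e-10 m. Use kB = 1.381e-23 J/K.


Mean free path: lambda = kB*T / (sqrt(2) * pi * d^2 * P)
lambda = 1.381e-23 * 310 / (sqrt(2) * pi * (4.8e-10)^2 * 27578)
lambda = 1.51651e-07 m
lambda = 151.65 nm

151.65


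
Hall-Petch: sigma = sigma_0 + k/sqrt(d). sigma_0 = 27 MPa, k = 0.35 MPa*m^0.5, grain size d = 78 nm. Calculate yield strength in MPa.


d = 78 nm = 7.8e-08 m
sqrt(d) = 0.0002792848
Hall-Petch contribution = k / sqrt(d) = 0.35 / 0.0002792848 = 1253.2 MPa
sigma = sigma_0 + k/sqrt(d) = 27 + 1253.2 = 1280.2 MPa

1280.2


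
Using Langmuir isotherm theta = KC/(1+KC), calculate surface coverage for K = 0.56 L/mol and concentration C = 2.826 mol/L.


Langmuir isotherm: theta = K*C / (1 + K*C)
K*C = 0.56 * 2.826 = 1.58256
theta = 1.58256 / (1 + 1.58256) = 1.58256 / 2.58256
theta = 0.6128

0.6128


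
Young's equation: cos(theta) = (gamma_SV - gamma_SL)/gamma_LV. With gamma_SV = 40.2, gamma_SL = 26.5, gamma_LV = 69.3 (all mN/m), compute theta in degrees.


cos(theta) = (gamma_SV - gamma_SL) / gamma_LV
cos(theta) = (40.2 - 26.5) / 69.3
cos(theta) = 0.197691
theta = arccos(0.197691) = 78.6 degrees

78.6


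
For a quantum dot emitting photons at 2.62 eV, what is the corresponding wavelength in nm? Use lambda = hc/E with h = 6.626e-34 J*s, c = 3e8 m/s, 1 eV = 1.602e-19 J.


Convert energy: E = 2.62 eV = 2.62 * 1.602e-19 = 4.19724e-19 J
lambda = h*c / E = 6.626e-34 * 3e8 / 4.19724e-19
lambda = 4.73597e-07 m = 473.6 nm

473.6


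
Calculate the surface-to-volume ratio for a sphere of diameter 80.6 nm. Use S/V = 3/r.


Radius r = 80.6/2 = 40.3 nm
S/V = 3 / r = 3 / 40.3
S/V = 0.0744 nm^-1

0.0744


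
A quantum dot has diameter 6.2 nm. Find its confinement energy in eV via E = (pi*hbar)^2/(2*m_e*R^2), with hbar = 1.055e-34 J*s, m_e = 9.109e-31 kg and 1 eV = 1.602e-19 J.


Radius R = 6.2/2 = 3.1 nm = 3.1e-09 m
E = (pi * 1.055e-34)^2 / (2 * 9.109e-31 * (3.1e-09)^2)
E(J) = 6.27452e-21
E = E(J) / 1.602e-19 = 0.0392 eV

0.0392


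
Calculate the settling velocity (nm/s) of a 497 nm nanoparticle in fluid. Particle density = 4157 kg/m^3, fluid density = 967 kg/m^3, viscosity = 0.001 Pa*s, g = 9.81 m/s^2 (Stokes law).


Radius R = 497/2 nm = 2.485e-07 m
Density difference = 4157 - 967 = 3190 kg/m^3
v = 2 * R^2 * (rho_p - rho_f) * g / (9 * eta)
v = 2 * (2.485e-07)^2 * 3190 * 9.81 / (9 * 0.001)
v = 4.29437e-07 m/s = 429.4375 nm/s

429.4375


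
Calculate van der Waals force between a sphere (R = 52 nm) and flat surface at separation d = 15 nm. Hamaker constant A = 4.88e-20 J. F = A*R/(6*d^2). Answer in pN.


Convert to SI: R = 52 nm = 5.2e-08 m, d = 15 nm = 1.5e-08 m
F = A * R / (6 * d^2)
F = 4.88e-20 * 5.2e-08 / (6 * (1.5e-08)^2)
F = 1.8797e-12 N = 1.88 pN

1.88


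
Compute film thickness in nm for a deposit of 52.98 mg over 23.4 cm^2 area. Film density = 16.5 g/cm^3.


Convert: m = 52.98 mg = 5.2980e-05 kg, A = 23.4 cm^2 = 2.3400e-03 m^2, rho = 16.5 g/cm^3 = 16500 kg/m^3
t = m / (A * rho)
t = 5.2980e-05 / (2.3400e-03 * 16500)
t = 1.3722e-06 m = 1372.2 nm

1372.2


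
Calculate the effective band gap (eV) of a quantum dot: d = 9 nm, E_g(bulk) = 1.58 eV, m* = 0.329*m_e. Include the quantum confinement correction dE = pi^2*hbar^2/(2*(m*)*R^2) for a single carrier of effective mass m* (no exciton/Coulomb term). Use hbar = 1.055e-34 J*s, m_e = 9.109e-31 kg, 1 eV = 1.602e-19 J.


Radius R = 9/2 nm = 4.5e-09 m
Confinement energy dE = pi^2 * hbar^2 / (2 * m_eff * m_e * R^2)
dE = pi^2 * (1.055e-34)^2 / (2 * 0.329 * 9.109e-31 * (4.5e-09)^2) J, divided by 1.602e-19 J/eV
dE = 0.0565 eV
Total band gap = E_g(bulk) + dE = 1.58 + 0.0565 = 1.6365 eV

1.6365


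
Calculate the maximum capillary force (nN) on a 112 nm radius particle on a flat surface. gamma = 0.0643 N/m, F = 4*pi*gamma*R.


Convert radius: R = 112 nm = 1.12e-07 m
F = 4 * pi * gamma * R
F = 4 * pi * 0.0643 * 1.12e-07
F = 9.0498e-08 N = 90.498 nN

90.498


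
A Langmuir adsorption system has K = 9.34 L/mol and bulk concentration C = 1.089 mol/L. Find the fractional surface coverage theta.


Langmuir isotherm: theta = K*C / (1 + K*C)
K*C = 9.34 * 1.089 = 10.17126
theta = 10.17126 / (1 + 10.17126) = 10.17126 / 11.17126
theta = 0.9105

0.9105


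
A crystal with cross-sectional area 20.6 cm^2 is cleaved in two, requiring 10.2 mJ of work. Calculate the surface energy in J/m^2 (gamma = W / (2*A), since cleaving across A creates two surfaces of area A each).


Convert: A = 20.6 cm^2 = 0.00206 m^2, W = 10.2 mJ = 0.0102 J
Cleaving exposes two faces of area A, so total new surface = 2*A and gamma = W / (2*A)
gamma = 0.0102 / (2 * 0.00206)
gamma = 2.476 J/m^2

2.476


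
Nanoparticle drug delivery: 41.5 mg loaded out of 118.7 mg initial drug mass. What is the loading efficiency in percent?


Drug loading efficiency = (drug loaded / drug initial) * 100
DLE = 41.5 / 118.7 * 100
DLE = 0.3496 * 100
DLE = 34.96%

34.96


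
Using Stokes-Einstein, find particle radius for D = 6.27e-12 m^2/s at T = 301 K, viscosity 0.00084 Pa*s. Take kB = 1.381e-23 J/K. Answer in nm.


Stokes-Einstein: R = kB*T / (6*pi*eta*D)
R = 1.381e-23 * 301 / (6 * pi * 0.00084 * 6.27e-12)
R = 4.18709e-08 m = 41.87 nm

41.87


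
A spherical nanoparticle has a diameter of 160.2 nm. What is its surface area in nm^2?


Radius r = 160.2/2 = 80.1 nm
Surface area SA = 4 * pi * r^2
SA = 4 * pi * (80.1)^2
SA = 80625.96 nm^2

80625.96


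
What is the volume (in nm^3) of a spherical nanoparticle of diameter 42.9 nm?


Radius r = 42.9/2 = 21.45 nm
Volume V = (4/3) * pi * r^3
V = (4/3) * pi * (21.45)^3
V = 41340.0 nm^3

41340.0


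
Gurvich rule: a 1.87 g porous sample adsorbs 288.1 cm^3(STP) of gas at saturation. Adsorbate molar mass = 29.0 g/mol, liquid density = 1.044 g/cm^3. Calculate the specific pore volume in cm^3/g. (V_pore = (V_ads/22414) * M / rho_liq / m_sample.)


Moles adsorbed n = V_ads / 22414 = 288.1 / 22414 = 1.285357e-02 mol
Liquid volume V_liq = n * M / rho_liq = 1.285357e-02 * 29.0 / 1.044 = 0.35704 cm^3
Specific pore volume V_pore = V_liq / m_sample = 0.35704 / 1.87
V_pore = 0.1909 cm^3/g

0.1909


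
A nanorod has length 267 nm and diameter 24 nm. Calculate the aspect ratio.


Aspect ratio AR = length / diameter
AR = 267 / 24
AR = 11.12

11.12


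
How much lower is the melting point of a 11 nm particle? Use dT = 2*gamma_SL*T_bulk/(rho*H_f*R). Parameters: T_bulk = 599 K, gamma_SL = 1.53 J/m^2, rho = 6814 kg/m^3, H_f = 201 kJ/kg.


Radius R = 11/2 = 5.5 nm = 5.5e-09 m
Convert H_f = 201 kJ/kg = 201000 J/kg
dT = 2 * gamma_SL * T_bulk / (rho * H_f * R)
dT = 2 * 1.53 * 599 / (6814 * 201000 * 5.5e-09)
dT = 243.3 K

243.3


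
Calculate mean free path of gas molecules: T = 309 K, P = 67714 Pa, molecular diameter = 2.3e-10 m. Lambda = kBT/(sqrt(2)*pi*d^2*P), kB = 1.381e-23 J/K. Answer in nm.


Mean free path: lambda = kB*T / (sqrt(2) * pi * d^2 * P)
lambda = 1.381e-23 * 309 / (sqrt(2) * pi * (2.3e-10)^2 * 67714)
lambda = 2.68135e-07 m
lambda = 268.13 nm

268.13


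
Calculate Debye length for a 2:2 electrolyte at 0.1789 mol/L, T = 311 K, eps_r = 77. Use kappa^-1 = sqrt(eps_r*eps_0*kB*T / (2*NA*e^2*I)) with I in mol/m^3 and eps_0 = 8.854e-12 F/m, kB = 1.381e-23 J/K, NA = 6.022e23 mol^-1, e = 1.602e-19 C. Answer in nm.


Ionic strength I = 0.1789 * 2^2 * 1000 = 715.6 mol/m^3
kappa^-1 = sqrt(77 * 8.854e-12 * 1.381e-23 * 311 / (2 * 6.022e23 * (1.602e-19)^2 * 715.6))
kappa^-1 = 0.364 nm

0.364


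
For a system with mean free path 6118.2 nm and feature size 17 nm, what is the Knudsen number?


Knudsen number Kn = lambda / L
Kn = 6118.2 / 17
Kn = 359.8941

359.8941


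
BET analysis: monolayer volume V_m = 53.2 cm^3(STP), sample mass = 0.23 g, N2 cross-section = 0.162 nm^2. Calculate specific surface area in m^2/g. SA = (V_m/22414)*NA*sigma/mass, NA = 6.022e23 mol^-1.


Number of moles in monolayer = V_m / 22414 = 53.2 / 22414 = 0.00237352
Number of molecules = moles * NA = 0.00237352 * 6.022e23
SA = molecules * sigma / mass
SA = (53.2 / 22414) * 6.022e23 * 0.162e-18 / 0.23
SA = 1006.7 m^2/g

1006.7


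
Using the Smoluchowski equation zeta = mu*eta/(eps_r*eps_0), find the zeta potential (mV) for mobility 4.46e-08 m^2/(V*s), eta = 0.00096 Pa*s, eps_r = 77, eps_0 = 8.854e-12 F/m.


Smoluchowski equation: zeta = mu * eta / (eps_r * eps_0)
zeta = 4.46e-08 * 0.00096 / (77 * 8.854e-12)
zeta = 0.062802 V = 62.8 mV

62.8


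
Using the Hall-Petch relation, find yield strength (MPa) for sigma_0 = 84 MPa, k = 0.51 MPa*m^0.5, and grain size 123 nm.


d = 123 nm = 1.23e-07 m
sqrt(d) = 0.0003507136
Hall-Petch contribution = k / sqrt(d) = 0.51 / 0.0003507136 = 1454.2 MPa
sigma = sigma_0 + k/sqrt(d) = 84 + 1454.2 = 1538.2 MPa

1538.2


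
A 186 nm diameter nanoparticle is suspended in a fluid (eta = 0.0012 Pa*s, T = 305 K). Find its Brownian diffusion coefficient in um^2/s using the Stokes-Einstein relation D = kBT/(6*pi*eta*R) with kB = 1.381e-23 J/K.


Radius R = 186/2 = 93 nm = 9.3e-08 m
D = kB*T / (6*pi*eta*R)
D = 1.381e-23 * 305 / (6 * pi * 0.0012 * 9.3e-08)
D = 2.0023e-12 m^2/s = 2.002 um^2/s

2.002


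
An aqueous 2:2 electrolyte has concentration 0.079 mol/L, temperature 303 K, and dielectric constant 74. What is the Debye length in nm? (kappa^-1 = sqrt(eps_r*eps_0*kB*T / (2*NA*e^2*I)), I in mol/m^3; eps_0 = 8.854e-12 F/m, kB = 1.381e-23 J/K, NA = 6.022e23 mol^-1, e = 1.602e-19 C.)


Ionic strength I = 0.079 * 2^2 * 1000 = 316 mol/m^3
kappa^-1 = sqrt(74 * 8.854e-12 * 1.381e-23 * 303 / (2 * 6.022e23 * (1.602e-19)^2 * 316))
kappa^-1 = 0.53 nm

0.53


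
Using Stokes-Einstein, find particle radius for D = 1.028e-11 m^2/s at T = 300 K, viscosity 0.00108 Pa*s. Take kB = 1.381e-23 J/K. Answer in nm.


Stokes-Einstein: R = kB*T / (6*pi*eta*D)
R = 1.381e-23 * 300 / (6 * pi * 0.00108 * 1.028e-11)
R = 1.97969e-08 m = 19.8 nm

19.8


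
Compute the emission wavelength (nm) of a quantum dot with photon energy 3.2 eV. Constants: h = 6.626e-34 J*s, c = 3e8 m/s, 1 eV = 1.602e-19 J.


Convert energy: E = 3.2 eV = 3.2 * 1.602e-19 = 5.1264e-19 J
lambda = h*c / E = 6.626e-34 * 3e8 / 5.1264e-19
lambda = 3.87757e-07 m = 387.8 nm

387.8


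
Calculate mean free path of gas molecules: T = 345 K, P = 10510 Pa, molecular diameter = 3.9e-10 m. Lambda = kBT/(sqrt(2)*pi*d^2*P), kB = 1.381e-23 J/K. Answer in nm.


Mean free path: lambda = kB*T / (sqrt(2) * pi * d^2 * P)
lambda = 1.381e-23 * 345 / (sqrt(2) * pi * (3.9e-10)^2 * 10510)
lambda = 6.70835e-07 m
lambda = 670.84 nm

670.84


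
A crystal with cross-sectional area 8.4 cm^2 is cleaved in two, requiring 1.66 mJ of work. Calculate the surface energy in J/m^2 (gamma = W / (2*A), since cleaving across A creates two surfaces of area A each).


Convert: A = 8.4 cm^2 = 0.00084 m^2, W = 1.66 mJ = 0.00166 J
Cleaving exposes two faces of area A, so total new surface = 2*A and gamma = W / (2*A)
gamma = 0.00166 / (2 * 0.00084)
gamma = 0.988 J/m^2

0.988


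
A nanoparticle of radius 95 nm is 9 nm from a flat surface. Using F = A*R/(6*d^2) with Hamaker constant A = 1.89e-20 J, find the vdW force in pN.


Convert to SI: R = 95 nm = 9.5e-08 m, d = 9 nm = 9e-09 m
F = A * R / (6 * d^2)
F = 1.89e-20 * 9.5e-08 / (6 * (9e-09)^2)
F = 3.69444e-12 N = 3.694 pN

3.694


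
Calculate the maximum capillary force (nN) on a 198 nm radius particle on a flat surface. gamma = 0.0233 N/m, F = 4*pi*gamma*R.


Convert radius: R = 198 nm = 1.98e-07 m
F = 4 * pi * gamma * R
F = 4 * pi * 0.0233 * 1.98e-07
F = 5.79737e-08 N = 57.9737 nN

57.9737


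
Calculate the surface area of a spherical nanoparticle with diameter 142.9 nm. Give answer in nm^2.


Radius r = 142.9/2 = 71.45 nm
Surface area SA = 4 * pi * r^2
SA = 4 * pi * (71.45)^2
SA = 64152.61 nm^2

64152.61


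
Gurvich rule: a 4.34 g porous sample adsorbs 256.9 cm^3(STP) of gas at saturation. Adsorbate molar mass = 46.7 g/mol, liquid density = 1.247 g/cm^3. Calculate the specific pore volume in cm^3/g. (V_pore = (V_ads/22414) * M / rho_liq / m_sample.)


Moles adsorbed n = V_ads / 22414 = 256.9 / 22414 = 1.146159e-02 mol
Liquid volume V_liq = n * M / rho_liq = 1.146159e-02 * 46.7 / 1.247 = 0.42924 cm^3
Specific pore volume V_pore = V_liq / m_sample = 0.42924 / 4.34
V_pore = 0.0989 cm^3/g

0.0989


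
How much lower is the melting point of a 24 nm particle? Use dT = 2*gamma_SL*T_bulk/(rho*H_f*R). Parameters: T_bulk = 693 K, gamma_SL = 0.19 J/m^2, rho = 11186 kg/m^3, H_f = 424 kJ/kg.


Radius R = 24/2 = 12 nm = 1.2e-08 m
Convert H_f = 424 kJ/kg = 424000 J/kg
dT = 2 * gamma_SL * T_bulk / (rho * H_f * R)
dT = 2 * 0.19 * 693 / (11186 * 424000 * 1.2e-08)
dT = 4.6 K

4.6


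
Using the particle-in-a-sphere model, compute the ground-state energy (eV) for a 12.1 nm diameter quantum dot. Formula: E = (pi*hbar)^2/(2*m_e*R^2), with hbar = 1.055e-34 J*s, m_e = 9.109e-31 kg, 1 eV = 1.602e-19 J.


Radius R = 12.1/2 = 6.05 nm = 6.05e-09 m
E = (pi * 1.055e-34)^2 / (2 * 9.109e-31 * (6.05e-09)^2)
E(J) = 1.64738e-21
E = E(J) / 1.602e-19 = 0.0103 eV

0.0103


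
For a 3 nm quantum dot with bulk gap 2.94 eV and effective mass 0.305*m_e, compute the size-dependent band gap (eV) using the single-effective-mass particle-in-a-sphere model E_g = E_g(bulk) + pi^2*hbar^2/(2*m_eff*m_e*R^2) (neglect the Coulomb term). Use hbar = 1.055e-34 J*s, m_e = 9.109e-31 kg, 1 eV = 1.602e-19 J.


Radius R = 3/2 nm = 1.5e-09 m
Confinement energy dE = pi^2 * hbar^2 / (2 * m_eff * m_e * R^2)
dE = pi^2 * (1.055e-34)^2 / (2 * 0.305 * 9.109e-31 * (1.5e-09)^2) J, divided by 1.602e-19 J/eV
dE = 0.5485 eV
Total band gap = E_g(bulk) + dE = 2.94 + 0.5485 = 3.4885 eV

3.4885


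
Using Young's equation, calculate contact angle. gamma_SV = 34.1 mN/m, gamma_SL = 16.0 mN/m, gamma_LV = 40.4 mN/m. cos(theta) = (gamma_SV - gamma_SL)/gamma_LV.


cos(theta) = (gamma_SV - gamma_SL) / gamma_LV
cos(theta) = (34.1 - 16.0) / 40.4
cos(theta) = 0.44802
theta = arccos(0.44802) = 63.38 degrees

63.38


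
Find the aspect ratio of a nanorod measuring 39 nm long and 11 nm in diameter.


Aspect ratio AR = length / diameter
AR = 39 / 11
AR = 3.55

3.55


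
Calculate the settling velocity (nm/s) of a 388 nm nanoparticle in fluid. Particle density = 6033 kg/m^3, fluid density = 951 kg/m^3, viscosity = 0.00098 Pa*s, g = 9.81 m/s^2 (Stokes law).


Radius R = 388/2 nm = 1.94e-07 m
Density difference = 6033 - 951 = 5082 kg/m^3
v = 2 * R^2 * (rho_p - rho_f) * g / (9 * eta)
v = 2 * (1.94e-07)^2 * 5082 * 9.81 / (9 * 0.00098)
v = 4.2547e-07 m/s = 425.4696 nm/s

425.4696


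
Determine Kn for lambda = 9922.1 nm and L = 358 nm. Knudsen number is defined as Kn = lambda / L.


Knudsen number Kn = lambda / L
Kn = 9922.1 / 358
Kn = 27.7154

27.7154


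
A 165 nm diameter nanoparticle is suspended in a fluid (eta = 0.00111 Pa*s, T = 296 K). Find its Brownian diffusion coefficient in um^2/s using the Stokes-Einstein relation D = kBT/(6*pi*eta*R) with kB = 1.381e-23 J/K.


Radius R = 165/2 = 82.5 nm = 8.25e-08 m
D = kB*T / (6*pi*eta*R)
D = 1.381e-23 * 296 / (6 * pi * 0.00111 * 8.25e-08)
D = 2.36814e-12 m^2/s = 2.368 um^2/s

2.368


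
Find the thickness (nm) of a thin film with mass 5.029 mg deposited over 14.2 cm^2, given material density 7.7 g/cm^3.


Convert: m = 5.029 mg = 5.0290e-06 kg, A = 14.2 cm^2 = 1.4200e-03 m^2, rho = 7.7 g/cm^3 = 7700 kg/m^3
t = m / (A * rho)
t = 5.0290e-06 / (1.4200e-03 * 7700)
t = 4.5994e-07 m = 459.9 nm

459.9


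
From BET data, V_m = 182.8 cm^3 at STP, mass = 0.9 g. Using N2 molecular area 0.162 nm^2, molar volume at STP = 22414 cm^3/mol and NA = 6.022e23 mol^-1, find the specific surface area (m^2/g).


Number of moles in monolayer = V_m / 22414 = 182.8 / 22414 = 0.00815562
Number of molecules = moles * NA = 0.00815562 * 6.022e23
SA = molecules * sigma / mass
SA = (182.8 / 22414) * 6.022e23 * 0.162e-18 / 0.9
SA = 884.0 m^2/g

884.0


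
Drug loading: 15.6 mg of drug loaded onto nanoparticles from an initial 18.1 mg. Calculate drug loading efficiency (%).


Drug loading efficiency = (drug loaded / drug initial) * 100
DLE = 15.6 / 18.1 * 100
DLE = 0.8619 * 100
DLE = 86.19%

86.19


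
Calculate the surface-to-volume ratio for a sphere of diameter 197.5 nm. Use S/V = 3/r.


Radius r = 197.5/2 = 98.75 nm
S/V = 3 / r = 3 / 98.75
S/V = 0.0304 nm^-1

0.0304


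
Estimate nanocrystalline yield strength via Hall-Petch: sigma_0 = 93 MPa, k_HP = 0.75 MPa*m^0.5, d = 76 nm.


d = 76 nm = 7.6e-08 m
sqrt(d) = 0.000275681
Hall-Petch contribution = k / sqrt(d) = 0.75 / 0.000275681 = 2720.5 MPa
sigma = sigma_0 + k/sqrt(d) = 93 + 2720.5 = 2813.5 MPa

2813.5


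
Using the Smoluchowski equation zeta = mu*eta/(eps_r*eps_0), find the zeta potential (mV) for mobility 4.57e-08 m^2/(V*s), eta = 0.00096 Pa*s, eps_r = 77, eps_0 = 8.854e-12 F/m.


Smoluchowski equation: zeta = mu * eta / (eps_r * eps_0)
zeta = 4.57e-08 * 0.00096 / (77 * 8.854e-12)
zeta = 0.064351 V = 64.35 mV

64.35


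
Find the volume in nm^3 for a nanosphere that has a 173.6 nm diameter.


Radius r = 173.6/2 = 86.8 nm
Volume V = (4/3) * pi * r^3
V = (4/3) * pi * (86.8)^3
V = 2739351.64 nm^3

2739351.64


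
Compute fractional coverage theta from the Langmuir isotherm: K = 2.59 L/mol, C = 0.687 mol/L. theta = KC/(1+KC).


Langmuir isotherm: theta = K*C / (1 + K*C)
K*C = 2.59 * 0.687 = 1.77933
theta = 1.77933 / (1 + 1.77933) = 1.77933 / 2.77933
theta = 0.6402

0.6402


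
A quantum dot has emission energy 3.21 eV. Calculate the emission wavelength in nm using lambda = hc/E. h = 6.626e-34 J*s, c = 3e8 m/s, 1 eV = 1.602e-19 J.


Convert energy: E = 3.21 eV = 3.21 * 1.602e-19 = 5.14242e-19 J
lambda = h*c / E = 6.626e-34 * 3e8 / 5.14242e-19
lambda = 3.8655e-07 m = 386.5 nm

386.5


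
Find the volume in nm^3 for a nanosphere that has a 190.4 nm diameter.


Radius r = 190.4/2 = 95.2 nm
Volume V = (4/3) * pi * r^3
V = (4/3) * pi * (95.2)^3
V = 3614094.09 nm^3

3614094.09


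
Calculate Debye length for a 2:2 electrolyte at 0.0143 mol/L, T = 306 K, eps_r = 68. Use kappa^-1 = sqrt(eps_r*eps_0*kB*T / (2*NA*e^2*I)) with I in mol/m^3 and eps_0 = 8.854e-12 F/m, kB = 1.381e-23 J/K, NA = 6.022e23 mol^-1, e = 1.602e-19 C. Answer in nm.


Ionic strength I = 0.0143 * 2^2 * 1000 = 57.2 mol/m^3
kappa^-1 = sqrt(68 * 8.854e-12 * 1.381e-23 * 306 / (2 * 6.022e23 * (1.602e-19)^2 * 57.2))
kappa^-1 = 1.2 nm

1.2


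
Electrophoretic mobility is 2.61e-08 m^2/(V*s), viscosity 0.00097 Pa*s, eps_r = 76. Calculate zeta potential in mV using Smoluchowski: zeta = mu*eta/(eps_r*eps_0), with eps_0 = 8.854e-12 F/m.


Smoluchowski equation: zeta = mu * eta / (eps_r * eps_0)
zeta = 2.61e-08 * 0.00097 / (76 * 8.854e-12)
zeta = 0.037623 V = 37.62 mV

37.62


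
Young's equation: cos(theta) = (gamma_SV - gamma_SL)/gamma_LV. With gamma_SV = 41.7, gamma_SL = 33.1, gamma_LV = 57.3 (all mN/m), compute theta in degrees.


cos(theta) = (gamma_SV - gamma_SL) / gamma_LV
cos(theta) = (41.7 - 33.1) / 57.3
cos(theta) = 0.150087
theta = arccos(0.150087) = 81.37 degrees

81.37


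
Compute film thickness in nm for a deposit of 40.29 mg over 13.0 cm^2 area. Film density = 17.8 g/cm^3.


Convert: m = 40.29 mg = 4.0290e-05 kg, A = 13.0 cm^2 = 1.3000e-03 m^2, rho = 17.8 g/cm^3 = 17800 kg/m^3
t = m / (A * rho)
t = 4.0290e-05 / (1.3000e-03 * 17800)
t = 1.7411e-06 m = 1741.1 nm

1741.1


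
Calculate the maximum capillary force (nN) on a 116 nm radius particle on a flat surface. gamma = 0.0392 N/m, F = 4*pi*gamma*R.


Convert radius: R = 116 nm = 1.16e-07 m
F = 4 * pi * gamma * R
F = 4 * pi * 0.0392 * 1.16e-07
F = 5.71418e-08 N = 57.1418 nN

57.1418


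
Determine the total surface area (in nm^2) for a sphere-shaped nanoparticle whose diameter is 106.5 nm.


Radius r = 106.5/2 = 53.25 nm
Surface area SA = 4 * pi * r^2
SA = 4 * pi * (53.25)^2
SA = 35632.73 nm^2

35632.73


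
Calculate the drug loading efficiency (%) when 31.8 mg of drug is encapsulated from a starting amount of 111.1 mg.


Drug loading efficiency = (drug loaded / drug initial) * 100
DLE = 31.8 / 111.1 * 100
DLE = 0.2862 * 100
DLE = 28.62%

28.62


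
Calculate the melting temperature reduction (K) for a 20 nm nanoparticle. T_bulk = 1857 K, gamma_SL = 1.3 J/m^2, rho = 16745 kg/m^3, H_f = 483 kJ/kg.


Radius R = 20/2 = 10 nm = 1e-08 m
Convert H_f = 483 kJ/kg = 483000 J/kg
dT = 2 * gamma_SL * T_bulk / (rho * H_f * R)
dT = 2 * 1.3 * 1857 / (16745 * 483000 * 1e-08)
dT = 59.7 K

59.7


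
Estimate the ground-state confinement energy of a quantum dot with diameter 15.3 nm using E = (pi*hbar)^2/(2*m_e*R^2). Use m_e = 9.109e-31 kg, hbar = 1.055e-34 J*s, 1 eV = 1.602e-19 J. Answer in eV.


Radius R = 15.3/2 = 7.65 nm = 7.65e-09 m
E = (pi * 1.055e-34)^2 / (2 * 9.109e-31 * (7.65e-09)^2)
E(J) = 1.03034e-21
E = E(J) / 1.602e-19 = 0.0064 eV

0.0064


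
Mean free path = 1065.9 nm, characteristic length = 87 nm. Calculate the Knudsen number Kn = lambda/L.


Knudsen number Kn = lambda / L
Kn = 1065.9 / 87
Kn = 12.2517

12.2517


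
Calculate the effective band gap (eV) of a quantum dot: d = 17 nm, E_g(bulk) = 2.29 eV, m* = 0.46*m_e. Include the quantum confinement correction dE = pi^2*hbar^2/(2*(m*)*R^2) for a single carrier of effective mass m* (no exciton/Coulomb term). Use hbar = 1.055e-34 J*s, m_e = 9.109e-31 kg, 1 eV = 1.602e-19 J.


Radius R = 17/2 nm = 8.5e-09 m
Confinement energy dE = pi^2 * hbar^2 / (2 * m_eff * m_e * R^2)
dE = pi^2 * (1.055e-34)^2 / (2 * 0.46 * 9.109e-31 * (8.5e-09)^2) J, divided by 1.602e-19 J/eV
dE = 0.0113 eV
Total band gap = E_g(bulk) + dE = 2.29 + 0.0113 = 2.3013 eV

2.3013


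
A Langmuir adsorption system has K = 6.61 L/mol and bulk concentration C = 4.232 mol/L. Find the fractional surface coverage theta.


Langmuir isotherm: theta = K*C / (1 + K*C)
K*C = 6.61 * 4.232 = 27.97352
theta = 27.97352 / (1 + 27.97352) = 27.97352 / 28.97352
theta = 0.9655

0.9655


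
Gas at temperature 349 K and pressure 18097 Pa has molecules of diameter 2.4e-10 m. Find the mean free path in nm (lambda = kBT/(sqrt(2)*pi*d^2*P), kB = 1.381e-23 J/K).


Mean free path: lambda = kB*T / (sqrt(2) * pi * d^2 * P)
lambda = 1.381e-23 * 349 / (sqrt(2) * pi * (2.4e-10)^2 * 18097)
lambda = 1.0407e-06 m
lambda = 1040.7 nm

1040.7


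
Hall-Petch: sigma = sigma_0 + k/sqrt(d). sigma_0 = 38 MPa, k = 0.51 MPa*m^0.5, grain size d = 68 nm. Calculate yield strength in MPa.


d = 68 nm = 6.8e-08 m
sqrt(d) = 0.0002607681
Hall-Petch contribution = k / sqrt(d) = 0.51 / 0.0002607681 = 1955.8 MPa
sigma = sigma_0 + k/sqrt(d) = 38 + 1955.8 = 1993.8 MPa

1993.8


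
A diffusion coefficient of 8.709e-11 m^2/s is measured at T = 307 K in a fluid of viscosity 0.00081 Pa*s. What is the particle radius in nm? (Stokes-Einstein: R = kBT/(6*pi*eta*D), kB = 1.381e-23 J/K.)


Stokes-Einstein: R = kB*T / (6*pi*eta*D)
R = 1.381e-23 * 307 / (6 * pi * 0.00081 * 8.709e-11)
R = 3.18844e-09 m = 3.19 nm

3.19


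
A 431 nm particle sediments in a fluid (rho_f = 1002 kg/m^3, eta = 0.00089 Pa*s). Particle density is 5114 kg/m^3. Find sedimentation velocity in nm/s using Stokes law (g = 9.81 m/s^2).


Radius R = 431/2 nm = 2.155e-07 m
Density difference = 5114 - 1002 = 4112 kg/m^3
v = 2 * R^2 * (rho_p - rho_f) * g / (9 * eta)
v = 2 * (2.155e-07)^2 * 4112 * 9.81 / (9 * 0.00089)
v = 4.6775e-07 m/s = 467.7504 nm/s

467.7504


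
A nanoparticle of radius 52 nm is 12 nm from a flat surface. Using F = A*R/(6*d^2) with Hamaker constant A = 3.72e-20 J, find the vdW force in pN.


Convert to SI: R = 52 nm = 5.2e-08 m, d = 12 nm = 1.2e-08 m
F = A * R / (6 * d^2)
F = 3.72e-20 * 5.2e-08 / (6 * (1.2e-08)^2)
F = 2.23889e-12 N = 2.239 pN

2.239


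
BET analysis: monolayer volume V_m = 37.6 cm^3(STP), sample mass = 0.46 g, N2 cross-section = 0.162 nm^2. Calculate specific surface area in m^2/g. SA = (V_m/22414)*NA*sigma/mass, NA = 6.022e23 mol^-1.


Number of moles in monolayer = V_m / 22414 = 37.6 / 22414 = 0.00167752
Number of molecules = moles * NA = 0.00167752 * 6.022e23
SA = molecules * sigma / mass
SA = (37.6 / 22414) * 6.022e23 * 0.162e-18 / 0.46
SA = 355.8 m^2/g

355.8


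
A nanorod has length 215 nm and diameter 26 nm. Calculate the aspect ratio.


Aspect ratio AR = length / diameter
AR = 215 / 26
AR = 8.27

8.27


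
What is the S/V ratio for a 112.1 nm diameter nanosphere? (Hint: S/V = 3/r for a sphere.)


Radius r = 112.1/2 = 56.05 nm
S/V = 3 / r = 3 / 56.05
S/V = 0.0535 nm^-1

0.0535


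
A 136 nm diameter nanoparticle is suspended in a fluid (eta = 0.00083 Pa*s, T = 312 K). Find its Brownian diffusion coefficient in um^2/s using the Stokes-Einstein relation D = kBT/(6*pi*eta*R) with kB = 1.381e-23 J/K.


Radius R = 136/2 = 68 nm = 6.8e-08 m
D = kB*T / (6*pi*eta*R)
D = 1.381e-23 * 312 / (6 * pi * 0.00083 * 6.8e-08)
D = 4.05005e-12 m^2/s = 4.05 um^2/s

4.05


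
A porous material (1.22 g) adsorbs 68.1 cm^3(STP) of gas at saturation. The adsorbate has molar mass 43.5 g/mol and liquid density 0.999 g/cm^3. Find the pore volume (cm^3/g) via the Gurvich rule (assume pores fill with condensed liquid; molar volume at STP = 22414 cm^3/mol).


Moles adsorbed n = V_ads / 22414 = 68.1 / 22414 = 3.038280e-03 mol
Liquid volume V_liq = n * M / rho_liq = 3.038280e-03 * 43.5 / 0.999 = 0.13230 cm^3
Specific pore volume V_pore = V_liq / m_sample = 0.13230 / 1.22
V_pore = 0.1084 cm^3/g

0.1084


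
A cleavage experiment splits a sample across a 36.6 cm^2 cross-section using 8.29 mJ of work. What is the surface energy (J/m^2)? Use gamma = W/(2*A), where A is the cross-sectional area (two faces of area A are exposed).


Convert: A = 36.6 cm^2 = 0.00366 m^2, W = 8.29 mJ = 0.00829 J
Cleaving exposes two faces of area A, so total new surface = 2*A and gamma = W / (2*A)
gamma = 0.00829 / (2 * 0.00366)
gamma = 1.133 J/m^2

1.133


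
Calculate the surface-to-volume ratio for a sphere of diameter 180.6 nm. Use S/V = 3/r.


Radius r = 180.6/2 = 90.3 nm
S/V = 3 / r = 3 / 90.3
S/V = 0.0332 nm^-1

0.0332


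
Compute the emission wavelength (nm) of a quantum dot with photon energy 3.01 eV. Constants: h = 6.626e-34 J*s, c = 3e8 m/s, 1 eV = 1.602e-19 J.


Convert energy: E = 3.01 eV = 3.01 * 1.602e-19 = 4.82202e-19 J
lambda = h*c / E = 6.626e-34 * 3e8 / 4.82202e-19
lambda = 4.12234e-07 m = 412.2 nm

412.2


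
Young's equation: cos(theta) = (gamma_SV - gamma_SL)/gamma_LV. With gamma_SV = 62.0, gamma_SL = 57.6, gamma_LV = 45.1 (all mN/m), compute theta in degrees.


cos(theta) = (gamma_SV - gamma_SL) / gamma_LV
cos(theta) = (62.0 - 57.6) / 45.1
cos(theta) = 0.097561
theta = arccos(0.097561) = 84.4 degrees

84.4


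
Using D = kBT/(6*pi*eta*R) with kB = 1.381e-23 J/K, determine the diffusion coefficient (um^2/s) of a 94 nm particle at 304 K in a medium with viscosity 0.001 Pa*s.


Radius R = 94/2 = 47 nm = 4.7e-08 m
D = kB*T / (6*pi*eta*R)
D = 1.381e-23 * 304 / (6 * pi * 0.001 * 4.7e-08)
D = 4.7388e-12 m^2/s = 4.739 um^2/s

4.739


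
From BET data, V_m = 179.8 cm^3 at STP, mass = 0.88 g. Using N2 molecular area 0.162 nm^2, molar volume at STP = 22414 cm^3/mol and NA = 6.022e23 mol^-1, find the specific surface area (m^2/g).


Number of moles in monolayer = V_m / 22414 = 179.8 / 22414 = 0.00802177
Number of molecules = moles * NA = 0.00802177 * 6.022e23
SA = molecules * sigma / mass
SA = (179.8 / 22414) * 6.022e23 * 0.162e-18 / 0.88
SA = 889.3 m^2/g

889.3


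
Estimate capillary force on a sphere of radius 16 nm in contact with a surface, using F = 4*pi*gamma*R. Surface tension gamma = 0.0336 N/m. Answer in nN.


Convert radius: R = 16 nm = 1.6e-08 m
F = 4 * pi * gamma * R
F = 4 * pi * 0.0336 * 1.6e-08
F = 6.75568e-09 N = 6.7557 nN

6.7557


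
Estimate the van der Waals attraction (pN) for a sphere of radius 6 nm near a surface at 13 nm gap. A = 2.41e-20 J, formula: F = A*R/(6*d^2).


Convert to SI: R = 6 nm = 6e-09 m, d = 13 nm = 1.3e-08 m
F = A * R / (6 * d^2)
F = 2.41e-20 * 6e-09 / (6 * (1.3e-08)^2)
F = 1.42604e-13 N = 0.143 pN

0.143


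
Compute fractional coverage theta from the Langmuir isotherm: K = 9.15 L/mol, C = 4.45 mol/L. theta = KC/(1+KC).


Langmuir isotherm: theta = K*C / (1 + K*C)
K*C = 9.15 * 4.45 = 40.7175
theta = 40.7175 / (1 + 40.7175) = 40.7175 / 41.7175
theta = 0.976

0.976


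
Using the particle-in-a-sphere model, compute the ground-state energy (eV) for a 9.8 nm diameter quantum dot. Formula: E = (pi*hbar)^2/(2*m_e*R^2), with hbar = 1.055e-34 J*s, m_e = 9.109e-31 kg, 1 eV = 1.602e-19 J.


Radius R = 9.8/2 = 4.9 nm = 4.9e-09 m
E = (pi * 1.055e-34)^2 / (2 * 9.109e-31 * (4.9e-09)^2)
E(J) = 2.51138e-21
E = E(J) / 1.602e-19 = 0.0157 eV

0.0157


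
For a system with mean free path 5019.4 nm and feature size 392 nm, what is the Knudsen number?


Knudsen number Kn = lambda / L
Kn = 5019.4 / 392
Kn = 12.8046

12.8046


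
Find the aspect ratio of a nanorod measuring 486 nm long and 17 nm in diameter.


Aspect ratio AR = length / diameter
AR = 486 / 17
AR = 28.59

28.59


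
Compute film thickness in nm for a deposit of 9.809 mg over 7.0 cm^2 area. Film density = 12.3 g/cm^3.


Convert: m = 9.809 mg = 9.8090e-06 kg, A = 7.0 cm^2 = 7.0000e-04 m^2, rho = 12.3 g/cm^3 = 12300 kg/m^3
t = m / (A * rho)
t = 9.8090e-06 / (7.0000e-04 * 12300)
t = 1.1393e-06 m = 1139.3 nm

1139.3


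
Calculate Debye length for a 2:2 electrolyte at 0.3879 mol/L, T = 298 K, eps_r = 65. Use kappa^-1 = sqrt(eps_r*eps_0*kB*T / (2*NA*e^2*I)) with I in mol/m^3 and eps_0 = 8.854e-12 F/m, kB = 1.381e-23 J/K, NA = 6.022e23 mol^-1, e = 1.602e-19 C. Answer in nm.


Ionic strength I = 0.3879 * 2^2 * 1000 = 1551.6 mol/m^3
kappa^-1 = sqrt(65 * 8.854e-12 * 1.381e-23 * 298 / (2 * 6.022e23 * (1.602e-19)^2 * 1551.6))
kappa^-1 = 0.222 nm

0.222


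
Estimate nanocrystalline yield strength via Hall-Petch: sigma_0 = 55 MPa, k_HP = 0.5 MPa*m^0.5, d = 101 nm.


d = 101 nm = 1.01e-07 m
sqrt(d) = 0.000317805
Hall-Petch contribution = k / sqrt(d) = 0.5 / 0.000317805 = 1573.3 MPa
sigma = sigma_0 + k/sqrt(d) = 55 + 1573.3 = 1628.3 MPa

1628.3


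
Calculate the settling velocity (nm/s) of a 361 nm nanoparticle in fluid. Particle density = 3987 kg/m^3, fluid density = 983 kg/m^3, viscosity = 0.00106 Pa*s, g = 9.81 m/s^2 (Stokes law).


Radius R = 361/2 nm = 1.805e-07 m
Density difference = 3987 - 983 = 3004 kg/m^3
v = 2 * R^2 * (rho_p - rho_f) * g / (9 * eta)
v = 2 * (1.805e-07)^2 * 3004 * 9.81 / (9 * 0.00106)
v = 2.01282e-07 m/s = 201.282 nm/s

201.282


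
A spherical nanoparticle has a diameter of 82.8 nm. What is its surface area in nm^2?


Radius r = 82.8/2 = 41.4 nm
Surface area SA = 4 * pi * r^2
SA = 4 * pi * (41.4)^2
SA = 21538.26 nm^2

21538.26


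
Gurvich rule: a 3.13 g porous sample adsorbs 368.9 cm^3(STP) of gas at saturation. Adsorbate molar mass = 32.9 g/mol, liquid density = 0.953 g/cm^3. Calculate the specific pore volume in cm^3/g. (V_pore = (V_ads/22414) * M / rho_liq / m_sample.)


Moles adsorbed n = V_ads / 22414 = 368.9 / 22414 = 1.645846e-02 mol
Liquid volume V_liq = n * M / rho_liq = 1.645846e-02 * 32.9 / 0.953 = 0.56819 cm^3
Specific pore volume V_pore = V_liq / m_sample = 0.56819 / 3.13
V_pore = 0.1815 cm^3/g

0.1815


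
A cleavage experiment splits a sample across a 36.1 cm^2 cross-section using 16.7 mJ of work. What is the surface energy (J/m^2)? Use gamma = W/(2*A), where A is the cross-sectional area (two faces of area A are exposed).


Convert: A = 36.1 cm^2 = 0.00361 m^2, W = 16.7 mJ = 0.0167 J
Cleaving exposes two faces of area A, so total new surface = 2*A and gamma = W / (2*A)
gamma = 0.0167 / (2 * 0.00361)
gamma = 2.313 J/m^2

2.313


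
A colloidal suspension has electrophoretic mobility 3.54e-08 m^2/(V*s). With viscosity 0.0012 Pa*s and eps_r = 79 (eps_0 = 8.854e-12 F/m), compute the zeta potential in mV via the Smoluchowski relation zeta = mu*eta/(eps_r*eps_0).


Smoluchowski equation: zeta = mu * eta / (eps_r * eps_0)
zeta = 3.54e-08 * 0.0012 / (79 * 8.854e-12)
zeta = 0.060732 V = 60.73 mV

60.73


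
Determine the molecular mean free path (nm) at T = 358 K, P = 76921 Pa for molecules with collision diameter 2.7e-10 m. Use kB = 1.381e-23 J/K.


Mean free path: lambda = kB*T / (sqrt(2) * pi * d^2 * P)
lambda = 1.381e-23 * 358 / (sqrt(2) * pi * (2.7e-10)^2 * 76921)
lambda = 1.98445e-07 m
lambda = 198.44 nm

198.44


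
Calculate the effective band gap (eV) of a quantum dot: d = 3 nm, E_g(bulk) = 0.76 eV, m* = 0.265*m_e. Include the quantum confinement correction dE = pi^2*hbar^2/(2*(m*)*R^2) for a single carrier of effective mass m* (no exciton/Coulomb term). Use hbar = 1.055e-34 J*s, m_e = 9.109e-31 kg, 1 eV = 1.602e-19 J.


Radius R = 3/2 nm = 1.5e-09 m
Confinement energy dE = pi^2 * hbar^2 / (2 * m_eff * m_e * R^2)
dE = pi^2 * (1.055e-34)^2 / (2 * 0.265 * 9.109e-31 * (1.5e-09)^2) J, divided by 1.602e-19 J/eV
dE = 0.6313 eV
Total band gap = E_g(bulk) + dE = 0.76 + 0.6313 = 1.3913 eV

1.3913
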